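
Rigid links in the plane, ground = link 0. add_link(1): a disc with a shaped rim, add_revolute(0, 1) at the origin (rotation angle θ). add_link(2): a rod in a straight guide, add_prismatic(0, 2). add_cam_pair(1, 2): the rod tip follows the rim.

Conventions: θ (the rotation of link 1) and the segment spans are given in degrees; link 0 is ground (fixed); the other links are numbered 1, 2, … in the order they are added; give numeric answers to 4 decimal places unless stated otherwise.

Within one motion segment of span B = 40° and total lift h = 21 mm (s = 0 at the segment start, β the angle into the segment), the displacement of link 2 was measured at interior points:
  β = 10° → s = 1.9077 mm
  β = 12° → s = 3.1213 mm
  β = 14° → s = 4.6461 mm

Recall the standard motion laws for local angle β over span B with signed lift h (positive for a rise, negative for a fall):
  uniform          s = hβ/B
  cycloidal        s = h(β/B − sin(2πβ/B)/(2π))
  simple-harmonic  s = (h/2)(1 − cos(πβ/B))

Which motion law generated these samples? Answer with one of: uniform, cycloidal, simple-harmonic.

candidates at β/B = r: uniform s = h·r (linear in β); cycloidal s = h·(r − sin(2πr)/(2π)); simple-harmonic s = (h/2)(1 − cos(πr))
β=10°: printed 1.9077 | uniform 5.2500, cycloidal 1.9077, simple-harmonic 3.0754
β=12°: printed 3.1213 | uniform 6.3000, cycloidal 3.1213, simple-harmonic 4.3283
β=14°: printed 4.6461 | uniform 7.3500, cycloidal 4.6461, simple-harmonic 5.7331
only one law matches every sample → cycloidal

cycloidal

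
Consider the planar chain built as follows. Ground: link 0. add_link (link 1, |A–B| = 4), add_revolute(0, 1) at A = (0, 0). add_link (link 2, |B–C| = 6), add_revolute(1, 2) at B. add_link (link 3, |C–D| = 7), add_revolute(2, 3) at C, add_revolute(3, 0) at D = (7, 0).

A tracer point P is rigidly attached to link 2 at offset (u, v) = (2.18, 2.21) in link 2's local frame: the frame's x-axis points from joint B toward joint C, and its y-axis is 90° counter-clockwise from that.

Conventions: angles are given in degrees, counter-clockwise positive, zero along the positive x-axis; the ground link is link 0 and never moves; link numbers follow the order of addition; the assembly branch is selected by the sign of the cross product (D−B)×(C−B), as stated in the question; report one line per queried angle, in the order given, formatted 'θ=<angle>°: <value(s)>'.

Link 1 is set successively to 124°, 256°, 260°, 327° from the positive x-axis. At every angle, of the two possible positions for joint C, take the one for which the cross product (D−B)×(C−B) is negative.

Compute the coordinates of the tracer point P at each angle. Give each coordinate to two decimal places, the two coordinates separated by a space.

A=(0,0), D=(7.00,0)
θ=124°: B = A + 4.00·(cos124°, sin124°) = (-2.2368, 3.3162)
θ=124°: |BD| = 9.8140
θ=124°: circle(B,6.00) ∩ circle(D,7.00): a=4.2447, h=4.2406
θ=124°:   candidates: C₊=(3.1911,5.8730) cross=41.617; C₋=(0.3254,-2.1093) cross=-41.617
θ=124°:   branch - wants cross < 0 → take C=(0.3254,-2.1093) (cross=-41.617)
θ=124°: ex = (C−B)/|BC| = (0.4270,-0.9042); ey = (0.9042,0.4270)
θ=124°: P = B + 2.18·ex + 2.21·ey = (0.6925,2.2886)
θ=256°: B = A + 4.00·(cos256°, sin256°) = (-0.9677, -3.8812)
θ=256°: |BD| = 8.8627
θ=256°: circle(B,6.00) ∩ circle(D,7.00): a=3.6979, h=4.7250
θ=256°:   candidates: C₊=(0.2876,1.9860) cross=41.876; C₋=(4.4260,-6.5096) cross=-41.876
θ=256°:   branch - wants cross < 0 → take C=(4.4260,-6.5096) (cross=-41.876)
θ=256°: ex = (C−B)/|BC| = (0.8989,-0.4381); ey = (0.4381,0.8989)
θ=256°: P = B + 2.18·ex + 2.21·ey = (1.9601,-2.8495)
θ=260°: B = A + 4.00·(cos260°, sin260°) = (-0.6946, -3.9392)
θ=260°: |BD| = 8.6443
θ=260°: circle(B,6.00) ∩ circle(D,7.00): a=3.5702, h=4.8222
θ=260°:   candidates: C₊=(0.2859,1.9801) cross=41.685; C₋=(4.6809,-6.6047) cross=-41.685
θ=260°:   branch - wants cross < 0 → take C=(4.6809,-6.6047) (cross=-41.685)
θ=260°: ex = (C−B)/|BC| = (0.8959,-0.4442); ey = (0.4442,0.8959)
θ=260°: P = B + 2.18·ex + 2.21·ey = (2.2403,-2.9277)
θ=327°: B = A + 4.00·(cos327°, sin327°) = (3.3547, -2.1786)
θ=327°: |BD| = 4.2467
θ=327°: circle(B,6.00) ∩ circle(D,7.00): a=0.5927, h=5.9706
θ=327°:   candidates: C₊=(0.8005,3.2507) cross=25.356; C₋=(6.9264,-6.9996) cross=-25.356
θ=327°:   branch - wants cross < 0 → take C=(6.9264,-6.9996) (cross=-25.356)
θ=327°: ex = (C−B)/|BC| = (0.5953,-0.8035); ey = (0.8035,0.5953)
θ=327°: P = B + 2.18·ex + 2.21·ey = (6.4282,-2.6146)

θ=124°: 0.69 2.29
θ=256°: 1.96 -2.85
θ=260°: 2.24 -2.93
θ=327°: 6.43 -2.61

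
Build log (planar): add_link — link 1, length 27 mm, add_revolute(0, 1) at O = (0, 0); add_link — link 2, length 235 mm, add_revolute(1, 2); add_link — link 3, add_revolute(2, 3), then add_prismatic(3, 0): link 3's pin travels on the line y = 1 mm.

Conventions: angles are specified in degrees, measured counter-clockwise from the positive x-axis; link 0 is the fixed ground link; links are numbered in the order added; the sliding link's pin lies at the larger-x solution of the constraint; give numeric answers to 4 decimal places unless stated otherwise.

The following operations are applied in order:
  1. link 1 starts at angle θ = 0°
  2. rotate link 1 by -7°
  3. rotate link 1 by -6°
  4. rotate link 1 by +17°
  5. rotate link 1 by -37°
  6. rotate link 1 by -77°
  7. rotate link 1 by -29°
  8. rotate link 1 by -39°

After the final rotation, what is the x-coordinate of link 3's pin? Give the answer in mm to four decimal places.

geometry: r = 27 mm, L = 235 mm, e = 1 mm; θ starts at 0°
rotate link 1 by -7°: θ ← 0° -7° = -7°
rotate link 1 by -6°: θ ← -7° -6° = -13°
rotate link 1 by +17°: θ ← -13° +17° = 4°
rotate link 1 by -37°: θ ← 4° -37° = -33°
rotate link 1 by -77°: θ ← -33° -77° = -110°
rotate link 1 by -29°: θ ← -110° -29° = -139°
rotate link 1 by -39°: θ ← -139° -39° = -178°
crank pin P = (r cos θ, r sin θ) = (-26.983552, -0.942286)
h = r sin θ − e = -0.942286 − 1 = -1.942286
x = r cos θ + √(L² − h²) = -26.983552 + 234.991973 = 208.008421

208.0084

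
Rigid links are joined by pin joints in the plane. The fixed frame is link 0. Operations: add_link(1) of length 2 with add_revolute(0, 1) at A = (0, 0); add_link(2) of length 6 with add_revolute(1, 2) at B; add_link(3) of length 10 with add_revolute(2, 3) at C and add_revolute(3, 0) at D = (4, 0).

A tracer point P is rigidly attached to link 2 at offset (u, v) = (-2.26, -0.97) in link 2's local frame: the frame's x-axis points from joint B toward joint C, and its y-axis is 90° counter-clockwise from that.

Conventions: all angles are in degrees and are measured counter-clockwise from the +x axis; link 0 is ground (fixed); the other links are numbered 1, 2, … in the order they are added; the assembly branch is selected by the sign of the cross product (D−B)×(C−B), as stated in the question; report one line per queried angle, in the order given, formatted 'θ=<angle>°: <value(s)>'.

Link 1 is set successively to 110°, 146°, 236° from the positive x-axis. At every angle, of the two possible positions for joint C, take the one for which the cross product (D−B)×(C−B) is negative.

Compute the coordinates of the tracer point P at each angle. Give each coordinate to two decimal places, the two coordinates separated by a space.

A=(0,0), D=(4.00,0)
θ=110°: B = A + 2.00·(cos110°, sin110°) = (-0.6840, 1.8794)
θ=110°: |BD| = 5.0470
θ=110°: circle(B,6.00) ∩ circle(D,10.00): a=-3.8169, h=4.6294
θ=110°:   candidates: C₊=(-2.5025,7.5972) cross=23.365; C₋=(-5.9503,-0.9958) cross=-23.365
θ=110°:   branch - wants cross < 0 → take C=(-5.9503,-0.9958) (cross=-23.365)
θ=110°: ex = (C−B)/|BC| = (-0.8777,-0.4792); ey = (0.4792,-0.8777)
θ=110°: P = B + -2.26·ex + -0.97·ey = (0.8348,3.8137)
θ=146°: B = A + 2.00·(cos146°, sin146°) = (-1.6581, 1.1184)
θ=146°: |BD| = 5.7675
θ=146°: circle(B,6.00) ∩ circle(D,10.00): a=-2.6645, h=5.3759
θ=146°:   candidates: C₊=(-3.2296,6.9089) cross=31.006; C₋=(-5.3145,-3.6388) cross=-31.006
θ=146°:   branch - wants cross < 0 → take C=(-5.3145,-3.6388) (cross=-31.006)
θ=146°: ex = (C−B)/|BC| = (-0.6094,-0.7929); ey = (0.7929,-0.6094)
θ=146°: P = B + -2.26·ex + -0.97·ey = (-1.0499,3.5014)
θ=236°: B = A + 2.00·(cos236°, sin236°) = (-1.1184, -1.6581)
θ=236°: |BD| = 5.3802
θ=236°: circle(B,6.00) ∩ circle(D,10.00): a=-3.2576, h=5.0387
θ=236°:   candidates: C₊=(-5.7702,2.1315) cross=27.109; C₋=(-2.6646,-7.4554) cross=-27.109
θ=236°:   branch - wants cross < 0 → take C=(-2.6646,-7.4554) (cross=-27.109)
θ=236°: ex = (C−B)/|BC| = (-0.2577,-0.9662); ey = (0.9662,-0.2577)
θ=236°: P = B + -2.26·ex + -0.97·ey = (-1.4732,0.7756)

θ=110°: 0.83 3.81
θ=146°: -1.05 3.50
θ=236°: -1.47 0.78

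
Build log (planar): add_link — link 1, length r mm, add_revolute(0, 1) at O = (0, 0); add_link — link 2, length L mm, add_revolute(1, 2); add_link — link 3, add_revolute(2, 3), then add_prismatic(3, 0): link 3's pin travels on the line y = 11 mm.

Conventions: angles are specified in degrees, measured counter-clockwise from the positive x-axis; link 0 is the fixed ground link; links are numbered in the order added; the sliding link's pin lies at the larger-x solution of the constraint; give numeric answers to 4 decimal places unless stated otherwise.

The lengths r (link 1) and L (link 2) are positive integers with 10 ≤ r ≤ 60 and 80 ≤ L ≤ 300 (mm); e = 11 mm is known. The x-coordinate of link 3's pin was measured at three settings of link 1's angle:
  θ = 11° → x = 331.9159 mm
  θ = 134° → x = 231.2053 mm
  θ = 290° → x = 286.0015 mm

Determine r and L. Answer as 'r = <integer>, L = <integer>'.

constraint per measurement: (x − r cos θ)² + (r sin θ − e)² = L²
subtracting the θ₁ and θ₂ equations cancels the r² and L² terms:
r = (x₁² − x₂²) / (2[(x₁cos θ₁ + e sin θ₁) − (x₂cos θ₂ + e sin θ₂)]) = 59.0000 → r = 59
L² = (x₁ − r cos θ₁)² + (r sin θ₁ − e)² = 75076.0095 → L = 274.0000 → L = 274
check at θ₃=290°: x = 286.0015 (printed 286.0015) ✓

r = 59, L = 274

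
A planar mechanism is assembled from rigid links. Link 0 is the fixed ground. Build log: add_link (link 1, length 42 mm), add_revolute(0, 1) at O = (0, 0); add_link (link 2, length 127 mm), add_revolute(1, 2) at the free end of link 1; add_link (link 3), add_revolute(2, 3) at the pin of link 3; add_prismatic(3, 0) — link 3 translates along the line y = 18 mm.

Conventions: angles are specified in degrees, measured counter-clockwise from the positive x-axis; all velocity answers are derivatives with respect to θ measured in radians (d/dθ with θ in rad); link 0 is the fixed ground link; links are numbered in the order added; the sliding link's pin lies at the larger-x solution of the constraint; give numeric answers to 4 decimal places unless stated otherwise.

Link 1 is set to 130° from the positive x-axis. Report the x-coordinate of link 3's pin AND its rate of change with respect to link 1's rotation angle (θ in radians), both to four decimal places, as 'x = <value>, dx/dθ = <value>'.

geometry: r = 42 mm, L = 127 mm, e = 18 mm
crank pin P = (r cos θ, r sin θ) = (-26.997080, 32.173867)
h = r sin θ − e = 32.173867 − 18 = 14.173867
x = r cos θ + √(L² − h²) = -26.997080 + 126.206583 = 99.209503
dx/dθ = −r sin θ − h·r cos θ/√(L² − h²) (θ in radians; h = 14.173867) = -29.141909

x = 99.2095, dx/dθ = -29.1419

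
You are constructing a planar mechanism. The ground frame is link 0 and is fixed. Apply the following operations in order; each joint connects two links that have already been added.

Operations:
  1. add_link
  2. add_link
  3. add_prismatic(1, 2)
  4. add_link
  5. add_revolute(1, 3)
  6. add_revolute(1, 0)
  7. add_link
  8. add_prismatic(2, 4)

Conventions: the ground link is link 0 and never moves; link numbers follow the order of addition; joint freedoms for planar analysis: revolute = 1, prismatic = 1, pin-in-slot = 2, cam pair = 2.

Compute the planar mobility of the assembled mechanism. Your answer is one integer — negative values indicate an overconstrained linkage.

ground; <1,0,0>
#1 <2,0,0>
#2 <3,0,0>
P:1↔2 J1 <3,1,0>
#3 <4,1,0>
R:1↔3 J1 <4,2,0>
R:1↔0 J1 <4,3,0>
#4 <5,3,0>
P:2↔4 J1 <5,4,0>
3×4 − 2×4 − 1×0 = 4

M = 4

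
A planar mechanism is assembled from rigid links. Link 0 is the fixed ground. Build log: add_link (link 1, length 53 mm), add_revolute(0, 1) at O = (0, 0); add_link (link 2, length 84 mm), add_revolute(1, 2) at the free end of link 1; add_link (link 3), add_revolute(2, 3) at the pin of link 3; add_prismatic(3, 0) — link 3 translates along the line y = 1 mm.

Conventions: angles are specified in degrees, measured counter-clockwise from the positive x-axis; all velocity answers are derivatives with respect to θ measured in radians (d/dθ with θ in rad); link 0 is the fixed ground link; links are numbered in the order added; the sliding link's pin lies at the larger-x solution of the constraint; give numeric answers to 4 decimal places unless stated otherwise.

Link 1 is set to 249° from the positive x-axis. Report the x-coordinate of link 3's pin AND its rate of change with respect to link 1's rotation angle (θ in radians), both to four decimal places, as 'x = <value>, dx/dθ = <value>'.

geometry: r = 53 mm, L = 84 mm, e = 1 mm
crank pin P = (r cos θ, r sin θ) = (-18.993501, -49.479763)
h = r sin θ − e = -49.479763 − 1 = -50.479763
x = r cos θ + √(L² − h²) = -18.993501 + 67.140104 = 48.146603
dx/dθ = −r sin θ − h·r cos θ/√(L² − h²) (θ in radians; h = -50.479763) = 35.199364

x = 48.1466, dx/dθ = 35.1994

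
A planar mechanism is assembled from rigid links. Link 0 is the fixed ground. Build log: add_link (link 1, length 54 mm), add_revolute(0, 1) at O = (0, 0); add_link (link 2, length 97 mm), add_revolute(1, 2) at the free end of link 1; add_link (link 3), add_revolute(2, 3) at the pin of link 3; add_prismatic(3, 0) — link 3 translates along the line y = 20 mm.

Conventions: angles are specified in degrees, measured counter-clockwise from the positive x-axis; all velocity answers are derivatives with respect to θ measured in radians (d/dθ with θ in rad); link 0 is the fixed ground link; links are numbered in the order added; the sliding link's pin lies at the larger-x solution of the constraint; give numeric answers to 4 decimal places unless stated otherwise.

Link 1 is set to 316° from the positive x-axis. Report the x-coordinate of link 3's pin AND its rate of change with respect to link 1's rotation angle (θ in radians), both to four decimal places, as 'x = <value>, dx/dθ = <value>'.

geometry: r = 54 mm, L = 97 mm, e = 20 mm
crank pin P = (r cos θ, r sin θ) = (38.844349, -37.511552)
h = r sin θ − e = -37.511552 − 20 = -57.511552
x = r cos θ + √(L² − h²) = 38.844349 + 78.111596 = 116.955945
dx/dθ = −r sin θ − h·r cos θ/√(L² − h²) (θ in radians; h = -57.511552) = 66.111644

x = 116.9559, dx/dθ = 66.1116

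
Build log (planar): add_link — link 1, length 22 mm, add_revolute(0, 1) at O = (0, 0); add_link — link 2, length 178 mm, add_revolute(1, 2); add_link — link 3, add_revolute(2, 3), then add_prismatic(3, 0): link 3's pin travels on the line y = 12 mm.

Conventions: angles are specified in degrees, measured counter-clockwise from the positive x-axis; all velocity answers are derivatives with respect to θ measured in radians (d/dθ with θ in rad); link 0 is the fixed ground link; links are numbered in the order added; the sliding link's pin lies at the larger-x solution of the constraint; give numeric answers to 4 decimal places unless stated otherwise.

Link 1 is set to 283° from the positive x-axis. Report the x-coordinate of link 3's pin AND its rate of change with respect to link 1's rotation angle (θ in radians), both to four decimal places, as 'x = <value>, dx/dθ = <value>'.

geometry: r = 22 mm, L = 178 mm, e = 12 mm
crank pin P = (r cos θ, r sin θ) = (4.948923, -21.436141)
h = r sin θ − e = -21.436141 − 12 = -33.436141
x = r cos θ + √(L² − h²) = 4.948923 + 174.831417 = 179.780340
dx/dθ = −r sin θ − h·r cos θ/√(L² − h²) (θ in radians; h = -33.436141) = 22.382613

x = 179.7803, dx/dθ = 22.3826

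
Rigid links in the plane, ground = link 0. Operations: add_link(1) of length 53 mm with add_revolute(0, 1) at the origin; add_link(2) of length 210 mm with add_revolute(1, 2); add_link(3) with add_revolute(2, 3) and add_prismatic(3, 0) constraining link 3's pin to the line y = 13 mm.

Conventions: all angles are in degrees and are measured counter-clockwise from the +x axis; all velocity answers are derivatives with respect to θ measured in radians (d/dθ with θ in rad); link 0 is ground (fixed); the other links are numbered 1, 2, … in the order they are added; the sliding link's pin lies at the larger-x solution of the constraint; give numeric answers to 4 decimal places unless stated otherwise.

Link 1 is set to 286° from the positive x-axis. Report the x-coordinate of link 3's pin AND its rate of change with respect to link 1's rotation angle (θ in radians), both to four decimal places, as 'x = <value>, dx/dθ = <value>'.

geometry: r = 53 mm, L = 210 mm, e = 13 mm
crank pin P = (r cos θ, r sin θ) = (14.608780, -50.946870)
h = r sin θ − e = -50.946870 − 13 = -63.946870
x = r cos θ + √(L² − h²) = 14.608780 + 200.026993 = 214.635773
dx/dθ = −r sin θ − h·r cos θ/√(L² − h²) (θ in radians; h = -63.946870) = 55.617168

x = 214.6358, dx/dθ = 55.6172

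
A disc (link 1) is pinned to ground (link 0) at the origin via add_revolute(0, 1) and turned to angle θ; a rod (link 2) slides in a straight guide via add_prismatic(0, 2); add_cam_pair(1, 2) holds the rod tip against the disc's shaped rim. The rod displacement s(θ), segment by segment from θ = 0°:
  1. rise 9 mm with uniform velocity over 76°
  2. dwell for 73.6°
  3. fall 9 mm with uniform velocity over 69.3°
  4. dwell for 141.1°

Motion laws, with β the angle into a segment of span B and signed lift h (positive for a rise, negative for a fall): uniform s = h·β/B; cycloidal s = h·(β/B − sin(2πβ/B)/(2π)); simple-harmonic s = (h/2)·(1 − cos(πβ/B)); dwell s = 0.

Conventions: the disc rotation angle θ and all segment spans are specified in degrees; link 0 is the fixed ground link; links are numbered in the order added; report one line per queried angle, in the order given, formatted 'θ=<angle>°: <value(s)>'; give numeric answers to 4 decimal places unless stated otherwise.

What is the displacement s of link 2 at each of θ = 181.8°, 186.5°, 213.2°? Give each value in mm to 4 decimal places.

segment 1 (0° to 76°, uniform, h = 9) is passed completely: s = 0.0000 + (9) = 9.0000
segment 2 (76° to 149.6°, dwell): s unchanged at 9.0000
θ = 181.8° falls in segment 3 (149.6° to 218.9°, uniform, h = -9): β = 181.8 − 149.6 = 32.2°, B = 69.3°; Δs = -9·32.2/69.3 = -4.1818; s = 9.0000 − 4.1818 = 4.8182
θ = 186.5° falls in segment 3 (149.6° to 218.9°, uniform, h = -9): β = 186.5 − 149.6 = 36.9°, B = 69.3°; Δs = -9·36.9/69.3 = -4.7922; s = 9.0000 − 4.7922 = 4.2078
θ = 213.2° falls in segment 3 (149.6° to 218.9°, uniform, h = -9): β = 213.2 − 149.6 = 63.6°, B = 69.3°; Δs = -9·63.6/69.3 = -8.2597; s = 9.0000 − 8.2597 = 0.7403

θ=181.8°: 4.8182
θ=186.5°: 4.2078
θ=213.2°: 0.7403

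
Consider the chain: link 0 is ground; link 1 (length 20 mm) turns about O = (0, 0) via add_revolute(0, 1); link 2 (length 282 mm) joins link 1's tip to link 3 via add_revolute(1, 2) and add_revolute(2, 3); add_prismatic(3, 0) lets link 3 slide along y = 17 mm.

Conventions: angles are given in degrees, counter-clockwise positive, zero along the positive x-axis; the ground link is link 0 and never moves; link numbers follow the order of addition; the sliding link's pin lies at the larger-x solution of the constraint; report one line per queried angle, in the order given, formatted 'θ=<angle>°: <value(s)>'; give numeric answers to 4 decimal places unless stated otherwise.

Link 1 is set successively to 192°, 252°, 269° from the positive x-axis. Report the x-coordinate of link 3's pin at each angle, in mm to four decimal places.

geometry: r = 20 mm, L = 282 mm, e = 17 mm
θ=192°: crank pin P = (r cos θ, r sin θ) = (-19.562952, -4.158234)
θ=192°: h = r sin θ − e = -4.158234 − 17 = -21.158234
θ=192°: x = r cos θ + √(L² − h²) = -19.562952 + 281.205137 = 261.642185
θ=252°: crank pin P = (r cos θ, r sin θ) = (-6.180340, -19.021130)
θ=252°: h = r sin θ − e = -19.021130 − 17 = -36.021130
θ=252°: x = r cos θ + √(L² − h²) = -6.180340 + 279.689968 = 273.509628
θ=269°: crank pin P = (r cos θ, r sin θ) = (-0.349048, -19.996954)
θ=269°: h = r sin θ − e = -19.996954 − 17 = -36.996954
θ=269°: x = r cos θ + √(L² − h²) = -0.349048 + 279.562561 = 279.213513

θ=192°: 261.6422
θ=252°: 273.5096
θ=269°: 279.2135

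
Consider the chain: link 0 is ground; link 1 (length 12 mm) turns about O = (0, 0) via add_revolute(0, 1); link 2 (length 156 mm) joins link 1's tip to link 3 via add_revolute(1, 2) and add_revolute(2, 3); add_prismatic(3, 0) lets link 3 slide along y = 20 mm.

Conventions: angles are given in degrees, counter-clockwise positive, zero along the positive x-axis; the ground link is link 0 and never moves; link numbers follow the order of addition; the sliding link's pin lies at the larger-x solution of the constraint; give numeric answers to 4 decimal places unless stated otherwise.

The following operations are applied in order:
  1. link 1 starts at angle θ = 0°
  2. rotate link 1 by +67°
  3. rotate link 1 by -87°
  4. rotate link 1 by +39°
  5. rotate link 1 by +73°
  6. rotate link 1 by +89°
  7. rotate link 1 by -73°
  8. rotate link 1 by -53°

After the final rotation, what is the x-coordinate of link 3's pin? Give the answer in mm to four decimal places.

geometry: r = 12 mm, L = 156 mm, e = 20 mm; θ starts at 0°
rotate link 1 by +67°: θ ← 0° +67° = 67°
rotate link 1 by -87°: θ ← 67° -87° = -20°
rotate link 1 by +39°: θ ← -20° +39° = 19°
rotate link 1 by +73°: θ ← 19° +73° = 92°
rotate link 1 by +89°: θ ← 92° +89° = 181°
rotate link 1 by -73°: θ ← 181° -73° = 108°
rotate link 1 by -53°: θ ← 108° -53° = 55°
crank pin P = (r cos θ, r sin θ) = (6.882917, 9.829825)
h = r sin θ − e = 9.829825 − 20 = -10.170175
x = r cos θ + √(L² − h²) = 6.882917 + 155.668133 = 162.551050

162.5510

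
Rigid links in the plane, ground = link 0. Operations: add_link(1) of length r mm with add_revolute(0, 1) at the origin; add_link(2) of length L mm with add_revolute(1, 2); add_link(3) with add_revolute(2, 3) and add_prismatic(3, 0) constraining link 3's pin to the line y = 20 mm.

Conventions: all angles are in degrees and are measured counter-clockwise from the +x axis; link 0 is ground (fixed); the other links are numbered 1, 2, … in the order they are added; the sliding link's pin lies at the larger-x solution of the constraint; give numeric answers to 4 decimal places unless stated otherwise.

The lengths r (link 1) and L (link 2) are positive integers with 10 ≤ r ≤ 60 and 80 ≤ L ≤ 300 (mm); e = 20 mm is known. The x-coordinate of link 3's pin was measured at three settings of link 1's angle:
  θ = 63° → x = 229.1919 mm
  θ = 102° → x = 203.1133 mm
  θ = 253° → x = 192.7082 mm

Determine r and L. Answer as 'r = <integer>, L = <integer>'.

constraint per measurement: (x − r cos θ)² + (r sin θ − e)² = L²
subtracting the θ₁ and θ₂ equations cancels the r² and L² terms:
r = (x₁² − x₂²) / (2[(x₁cos θ₁ + e sin θ₁) − (x₂cos θ₂ + e sin θ₂)]) = 38.9999 → r = 39
L² = (x₁ − r cos θ₁)² + (r sin θ₁ − e)² = 44943.9831 → L = 212.0000 → L = 212
check at θ₃=253°: x = 192.7082 (printed 192.7082) ✓

r = 39, L = 212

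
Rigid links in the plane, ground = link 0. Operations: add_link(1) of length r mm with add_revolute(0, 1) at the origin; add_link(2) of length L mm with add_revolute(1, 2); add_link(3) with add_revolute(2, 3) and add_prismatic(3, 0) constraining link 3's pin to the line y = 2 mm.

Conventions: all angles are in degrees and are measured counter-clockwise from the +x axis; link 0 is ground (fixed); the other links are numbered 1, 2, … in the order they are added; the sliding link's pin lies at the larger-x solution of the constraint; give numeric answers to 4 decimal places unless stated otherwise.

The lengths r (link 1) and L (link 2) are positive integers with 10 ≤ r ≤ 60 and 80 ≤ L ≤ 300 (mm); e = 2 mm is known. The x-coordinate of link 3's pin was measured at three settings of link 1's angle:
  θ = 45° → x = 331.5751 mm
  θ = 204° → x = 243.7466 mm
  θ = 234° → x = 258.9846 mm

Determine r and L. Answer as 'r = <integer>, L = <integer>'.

constraint per measurement: (x − r cos θ)² + (r sin θ − e)² = L²
subtracting the θ₁ and θ₂ equations cancels the r² and L² terms:
r = (x₁² − x₂²) / (2[(x₁cos θ₁ + e sin θ₁) − (x₂cos θ₂ + e sin θ₂)]) = 55.0000 → r = 55
L² = (x₁ − r cos θ₁)² + (r sin θ₁ − e)² = 87024.9933 → L = 295.0000 → L = 295
check at θ₃=234°: x = 258.9846 (printed 258.9846) ✓

r = 55, L = 295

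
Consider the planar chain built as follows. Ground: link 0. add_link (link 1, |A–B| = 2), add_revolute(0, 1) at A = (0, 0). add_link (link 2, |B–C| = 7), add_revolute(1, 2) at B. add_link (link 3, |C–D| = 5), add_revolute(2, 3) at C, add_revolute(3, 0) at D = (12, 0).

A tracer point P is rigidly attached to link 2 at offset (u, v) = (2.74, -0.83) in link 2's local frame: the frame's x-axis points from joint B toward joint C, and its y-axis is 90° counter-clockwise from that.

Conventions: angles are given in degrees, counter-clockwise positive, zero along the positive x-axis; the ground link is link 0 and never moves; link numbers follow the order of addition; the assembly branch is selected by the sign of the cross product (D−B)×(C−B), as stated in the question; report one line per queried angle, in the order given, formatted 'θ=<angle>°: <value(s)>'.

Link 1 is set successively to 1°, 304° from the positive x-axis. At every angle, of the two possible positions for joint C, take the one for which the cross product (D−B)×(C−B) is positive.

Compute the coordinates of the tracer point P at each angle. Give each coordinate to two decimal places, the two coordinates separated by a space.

A=(0,0), D=(12.00,0)
θ=1°: B = A + 2.00·(cos1°, sin1°) = (1.9997, 0.0349)
θ=1°: |BD| = 10.0004
θ=1°: circle(B,7.00) ∩ circle(D,5.00): a=6.2001, h=3.2494
θ=1°:   candidates: C₊=(8.2111,3.2626) cross=32.495; C₋=(8.1885,-3.2361) cross=-32.495
θ=1°:   branch + wants cross > 0 → take C=(8.2111,3.2626) (cross=32.495)
θ=1°: ex = (C−B)/|BC| = (0.8873,0.4611); ey = (-0.4611,0.8873)
θ=1°: P = B + 2.74·ex + -0.83·ey = (4.8137,0.5618)
θ=304°: B = A + 2.00·(cos304°, sin304°) = (1.1184, -1.6581)
θ=304°: |BD| = 11.0072
θ=304°: circle(B,7.00) ∩ circle(D,5.00): a=6.5938, h=2.3498
θ=304°:   candidates: C₊=(7.2830,1.6582) cross=25.865; C₋=(7.9909,-2.9879) cross=-25.865
θ=304°:   branch + wants cross > 0 → take C=(7.2830,1.6582) (cross=25.865)
θ=304°: ex = (C−B)/|BC| = (0.8807,0.4738); ey = (-0.4738,0.8807)
θ=304°: P = B + 2.74·ex + -0.83·ey = (3.9246,-1.0909)

θ=1°: 4.81 0.56
θ=304°: 3.92 -1.09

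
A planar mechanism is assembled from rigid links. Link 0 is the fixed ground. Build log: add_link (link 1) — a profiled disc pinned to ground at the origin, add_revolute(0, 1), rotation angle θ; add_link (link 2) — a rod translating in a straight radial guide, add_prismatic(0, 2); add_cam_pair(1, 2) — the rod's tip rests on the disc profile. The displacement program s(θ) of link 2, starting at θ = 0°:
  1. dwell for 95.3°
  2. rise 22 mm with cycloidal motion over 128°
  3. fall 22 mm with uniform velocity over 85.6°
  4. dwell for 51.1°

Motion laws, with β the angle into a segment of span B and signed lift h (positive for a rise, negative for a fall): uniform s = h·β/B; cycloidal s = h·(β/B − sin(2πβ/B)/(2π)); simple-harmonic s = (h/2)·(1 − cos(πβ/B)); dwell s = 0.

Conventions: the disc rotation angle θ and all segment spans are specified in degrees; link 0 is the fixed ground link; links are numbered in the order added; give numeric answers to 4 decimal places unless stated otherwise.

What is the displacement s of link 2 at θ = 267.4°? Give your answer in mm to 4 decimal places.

seg 1 [0°–95.3°] dwell: s stays 0.0000
seg 2 [95.3°–223.3°] cycloidal, h=22: full span → s += 22 → s = 22.0000
seg 3 [223.3°–308.9°] uniform, h=-22: θ=267.4° here. β=44.1, B=85.6. -22·44.1/85.6 = -11.3341 → s = 10.6659

10.6659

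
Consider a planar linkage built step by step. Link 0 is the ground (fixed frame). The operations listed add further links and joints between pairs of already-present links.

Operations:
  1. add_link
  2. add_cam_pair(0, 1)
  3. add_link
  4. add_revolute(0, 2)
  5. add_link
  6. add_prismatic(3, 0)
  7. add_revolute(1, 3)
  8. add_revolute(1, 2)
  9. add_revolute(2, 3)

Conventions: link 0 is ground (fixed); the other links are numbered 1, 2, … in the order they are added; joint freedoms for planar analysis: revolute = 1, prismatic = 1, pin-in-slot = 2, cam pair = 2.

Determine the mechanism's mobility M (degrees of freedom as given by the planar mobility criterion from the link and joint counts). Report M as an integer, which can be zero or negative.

ground; <1,0,0>
#1 <2,0,0>
C:0↔1 J2 <2,0,1>
#2 <3,0,1>
R:0↔2 J1 <3,1,1>
#3 <4,1,1>
P:3↔0 J1 <4,2,1>
R:1↔3 J1 <4,3,1>
R:1↔2 J1 <4,4,1>
R:2↔3 J1 <4,5,1>
3×3 − 2×5 − 1×1 = -2

M = -2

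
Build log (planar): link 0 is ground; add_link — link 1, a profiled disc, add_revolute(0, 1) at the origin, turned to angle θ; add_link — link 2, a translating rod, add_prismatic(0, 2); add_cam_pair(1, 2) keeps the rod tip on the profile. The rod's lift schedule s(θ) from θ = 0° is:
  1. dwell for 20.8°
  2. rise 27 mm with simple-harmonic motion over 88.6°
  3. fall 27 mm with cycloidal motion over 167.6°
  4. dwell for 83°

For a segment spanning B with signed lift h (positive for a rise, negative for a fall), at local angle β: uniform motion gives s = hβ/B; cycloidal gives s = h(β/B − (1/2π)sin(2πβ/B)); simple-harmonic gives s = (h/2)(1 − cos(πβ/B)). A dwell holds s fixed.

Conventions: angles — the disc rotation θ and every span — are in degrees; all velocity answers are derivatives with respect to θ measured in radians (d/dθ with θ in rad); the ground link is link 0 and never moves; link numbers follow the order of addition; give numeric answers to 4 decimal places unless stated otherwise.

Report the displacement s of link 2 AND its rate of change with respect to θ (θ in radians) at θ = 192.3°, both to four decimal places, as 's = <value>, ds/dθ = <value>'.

seg 1 [0°–20.8°] dwell: s stays 0.0000
seg 2 [20.8°–109.4°] simple-harmonic, h=27: full span → s += 27 → s = 27.0000
seg 3 [109.4°–277°] cycloidal, h=-27: θ=192.3° here. β=82.9, B=167.6. -27·(0.4946 − sin(2π·0.4946)/(2π)) = -13.2101 → s = 13.7899
velocity in seg [109.4°–277°] (cycloidal), θ in radians: β = 82.9° = 1.4469 rad, B = 167.6° = 2.9252 rad; ds/dθ = (h/B)(1 − cos(2πβ/B)) = ((-27)/2.9252)(1 − cos(2π·0.4946)) = -18.455201 mm/rad

s = 13.7899, ds/dθ = -18.4552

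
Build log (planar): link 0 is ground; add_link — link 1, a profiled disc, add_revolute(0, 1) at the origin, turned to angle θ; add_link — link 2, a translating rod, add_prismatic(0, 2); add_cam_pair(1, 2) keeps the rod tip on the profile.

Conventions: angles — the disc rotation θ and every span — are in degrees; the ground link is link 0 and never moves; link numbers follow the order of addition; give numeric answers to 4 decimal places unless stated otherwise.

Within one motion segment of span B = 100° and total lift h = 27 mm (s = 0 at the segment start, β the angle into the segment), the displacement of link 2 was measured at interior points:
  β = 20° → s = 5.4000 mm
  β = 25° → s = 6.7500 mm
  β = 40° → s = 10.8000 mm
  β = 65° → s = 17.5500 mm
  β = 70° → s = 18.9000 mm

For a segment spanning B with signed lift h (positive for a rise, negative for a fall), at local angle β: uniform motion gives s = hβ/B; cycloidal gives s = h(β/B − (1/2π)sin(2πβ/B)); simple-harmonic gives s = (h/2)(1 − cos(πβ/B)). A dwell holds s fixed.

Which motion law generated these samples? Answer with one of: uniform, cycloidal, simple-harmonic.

candidates at β/B = r: uniform s = h·r (linear in β); cycloidal s = h·(r − sin(2πr)/(2π)); simple-harmonic s = (h/2)(1 − cos(πr))
β=20°: printed 5.4000 | uniform 5.4000, cycloidal 1.3131, simple-harmonic 2.5783
β=25°: printed 6.7500 | uniform 6.7500, cycloidal 2.4528, simple-harmonic 3.9541
β=40°: printed 10.8000 | uniform 10.8000, cycloidal 8.2742, simple-harmonic 9.3283
β=65°: printed 17.5500 | uniform 17.5500, cycloidal 21.0265, simple-harmonic 19.6289
β=70°: printed 18.9000 | uniform 18.9000, cycloidal 22.9869, simple-harmonic 21.4351
only one law matches every sample → uniform

uniform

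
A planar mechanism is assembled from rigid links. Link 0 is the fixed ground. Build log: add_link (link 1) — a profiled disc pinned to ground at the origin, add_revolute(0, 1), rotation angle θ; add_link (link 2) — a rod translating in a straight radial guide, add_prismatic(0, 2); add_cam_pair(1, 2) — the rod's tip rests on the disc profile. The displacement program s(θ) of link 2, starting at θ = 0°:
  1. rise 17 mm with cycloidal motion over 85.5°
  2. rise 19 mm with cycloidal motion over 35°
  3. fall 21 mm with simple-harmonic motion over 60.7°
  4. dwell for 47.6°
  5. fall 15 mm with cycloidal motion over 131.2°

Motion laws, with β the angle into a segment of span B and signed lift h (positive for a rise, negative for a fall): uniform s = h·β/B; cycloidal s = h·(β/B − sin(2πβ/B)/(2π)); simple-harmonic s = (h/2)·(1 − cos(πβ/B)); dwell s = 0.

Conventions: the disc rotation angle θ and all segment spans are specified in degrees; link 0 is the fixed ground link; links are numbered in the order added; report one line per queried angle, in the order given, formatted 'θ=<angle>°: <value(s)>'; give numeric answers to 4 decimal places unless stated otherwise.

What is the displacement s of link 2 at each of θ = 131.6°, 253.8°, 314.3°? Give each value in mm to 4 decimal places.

seg 1 [0°–85.5°] cycloidal, h=17: full span → s += 17 → s = 17.0000
seg 2 [85.5°–120.5°] cycloidal, h=19: full span → s += 19 → s = 36.0000
seg 3 [120.5°–181.2°] simple-harmonic, h=-21: θ=131.6° here. β=11.1, B=60.7. -21/2·(1 − cos(π·0.1829)) = -1.6856 → s = 34.3144
seg 3 [120.5°–181.2°] simple-harmonic, h=-21: full span → s += -21 → s = 15.0000
seg 4 [181.2°–228.8°] dwell: s stays 15.0000
seg 5 [228.8°–360°] cycloidal, h=-15: θ=253.8° here. β=25, B=131.2. -15·(0.1905 − sin(2π·0.1905)/(2π)) = -0.6355 → s = 14.3645
seg 5 [228.8°–360°] cycloidal, h=-15: θ=314.3° here. β=85.5, B=131.2. -15·(0.6517 − sin(2π·0.6517)/(2π)) = -11.7212 → s = 3.2788

θ=131.6°: 34.3144
θ=253.8°: 14.3645
θ=314.3°: 3.2788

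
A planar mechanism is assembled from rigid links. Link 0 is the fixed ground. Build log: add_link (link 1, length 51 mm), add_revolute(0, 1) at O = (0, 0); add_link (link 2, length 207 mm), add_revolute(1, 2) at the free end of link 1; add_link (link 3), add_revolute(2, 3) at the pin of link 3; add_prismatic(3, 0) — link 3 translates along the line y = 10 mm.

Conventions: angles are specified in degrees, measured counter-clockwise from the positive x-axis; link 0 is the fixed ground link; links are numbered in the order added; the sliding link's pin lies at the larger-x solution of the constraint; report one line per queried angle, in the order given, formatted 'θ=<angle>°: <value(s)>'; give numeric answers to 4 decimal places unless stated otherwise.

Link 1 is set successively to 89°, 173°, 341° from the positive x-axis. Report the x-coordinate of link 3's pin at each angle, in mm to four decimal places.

geometry: r = 51 mm, L = 207 mm, e = 10 mm
θ=89°: crank pin P = (r cos θ, r sin θ) = (0.890073, 50.992232)
θ=89°: h = r sin θ − e = 50.992232 − 10 = 40.992232
θ=89°: x = r cos θ + √(L² − h²) = 0.890073 + 202.900559 = 203.790632
θ=173°: crank pin P = (r cos θ, r sin θ) = (-50.619854, 6.215337)
θ=173°: h = r sin θ − e = 6.215337 − 10 = -3.784663
θ=173°: x = r cos θ + √(L² − h²) = -50.619854 + 206.965399 = 156.345545
θ=341°: crank pin P = (r cos θ, r sin θ) = (48.221447, -16.603976)
θ=341°: h = r sin θ − e = -16.603976 − 10 = -26.603976
θ=341°: x = r cos θ + √(L² − h²) = 48.221447 + 205.283288 = 253.504736

θ=89°: 203.7906
θ=173°: 156.3455
θ=341°: 253.5047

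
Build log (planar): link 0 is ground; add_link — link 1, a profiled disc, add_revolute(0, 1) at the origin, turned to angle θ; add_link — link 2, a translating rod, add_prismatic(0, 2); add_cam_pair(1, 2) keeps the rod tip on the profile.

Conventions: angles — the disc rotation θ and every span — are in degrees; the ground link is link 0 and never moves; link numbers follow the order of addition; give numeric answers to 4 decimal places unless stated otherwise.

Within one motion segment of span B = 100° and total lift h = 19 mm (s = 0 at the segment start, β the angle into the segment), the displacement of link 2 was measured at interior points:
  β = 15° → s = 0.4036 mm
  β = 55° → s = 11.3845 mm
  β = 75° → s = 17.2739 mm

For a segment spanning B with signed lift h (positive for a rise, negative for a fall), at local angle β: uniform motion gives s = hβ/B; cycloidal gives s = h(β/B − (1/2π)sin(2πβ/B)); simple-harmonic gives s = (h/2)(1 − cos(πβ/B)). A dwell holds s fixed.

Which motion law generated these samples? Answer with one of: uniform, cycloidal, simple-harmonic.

candidates at β/B = r: uniform s = h·r (linear in β); cycloidal s = h·(r − sin(2πr)/(2π)); simple-harmonic s = (h/2)(1 − cos(πr))
β=15°: printed 0.4036 | uniform 2.8500, cycloidal 0.4036, simple-harmonic 1.0354
β=55°: printed 11.3845 | uniform 10.4500, cycloidal 11.3845, simple-harmonic 10.9861
β=75°: printed 17.2739 | uniform 14.2500, cycloidal 17.2739, simple-harmonic 16.2175
only one law matches every sample → cycloidal

cycloidal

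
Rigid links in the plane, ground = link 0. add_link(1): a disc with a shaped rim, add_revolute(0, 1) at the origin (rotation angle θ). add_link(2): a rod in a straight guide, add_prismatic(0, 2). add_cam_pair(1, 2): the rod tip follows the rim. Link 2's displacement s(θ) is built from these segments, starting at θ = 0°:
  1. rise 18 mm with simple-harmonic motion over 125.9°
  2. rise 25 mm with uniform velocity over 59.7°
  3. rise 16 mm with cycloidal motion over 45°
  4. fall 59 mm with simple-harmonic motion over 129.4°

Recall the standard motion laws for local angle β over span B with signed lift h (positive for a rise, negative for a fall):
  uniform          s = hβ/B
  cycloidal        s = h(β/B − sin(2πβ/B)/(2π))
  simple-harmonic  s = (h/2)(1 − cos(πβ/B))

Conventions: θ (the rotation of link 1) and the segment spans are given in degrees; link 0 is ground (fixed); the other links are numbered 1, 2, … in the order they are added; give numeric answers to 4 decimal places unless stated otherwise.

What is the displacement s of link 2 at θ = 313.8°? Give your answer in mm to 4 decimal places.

segment 1 (0° to 125.9°, simple-harmonic, h = 18) is passed completely: s = 0.0000 + (18) = 18.0000
segment 2 (125.9° to 185.6°, uniform, h = 25) is passed completely: s = 18.0000 + (25) = 43.0000
segment 3 (185.6° to 230.6°, cycloidal, h = 16) is passed completely: s = 43.0000 + (16) = 59.0000
θ = 313.8° falls in segment 4 (230.6° to 360°, simple-harmonic, h = -59): β = 313.8 − 230.6 = 83.2°, B = 129.4°; Δs = -59/2·(1 − cos(π·0.6430)) = -42.3088; s = 59.0000 − 42.3088 = 16.6912

16.6912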